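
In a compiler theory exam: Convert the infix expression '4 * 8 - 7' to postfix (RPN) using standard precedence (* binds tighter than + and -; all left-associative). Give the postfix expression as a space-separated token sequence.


Applying the shunting-yard algorithm:
  Operand 4 -> output
  Push '*' onto operator stack -> op-stack: [*]
  Operand 8 -> output
  See '-' (prec 1); top '*' (prec 2) >= it -> pop '*' to output
  Push '-' onto operator stack -> op-stack: [-]
  Operand 7 -> output
  End of input: pop '-' to output
Postfix result: 4 8 * 7 -

4 8 * 7 -


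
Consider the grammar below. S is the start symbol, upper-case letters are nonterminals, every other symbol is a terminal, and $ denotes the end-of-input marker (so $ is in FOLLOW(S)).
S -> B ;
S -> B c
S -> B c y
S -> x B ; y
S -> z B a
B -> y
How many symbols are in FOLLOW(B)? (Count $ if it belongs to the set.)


S is the start symbol and does not occur in any rule body, so FOLLOW(S) = {$}.
Examining every occurrence of B in a rule body:
  S -> B ; : B is followed by terminal ';' -> add ';'
  S -> B c : B is followed by terminal 'c' -> add 'c'
  S -> B c y : B is followed by terminal 'c' -> add 'c' (already in the set)
  S -> x B ; y : B is followed by terminal ';' -> add ';' (already in the set)
  S -> z B a : B is followed by terminal 'a' -> add 'a'
  B -> y : B does not occur in the body -> contributes nothing
FOLLOW(B) = {;, a, c}
Count: 3

3


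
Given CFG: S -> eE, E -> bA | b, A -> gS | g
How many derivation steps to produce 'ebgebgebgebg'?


Grammar: S -> eE, E -> bA | b, A -> gS | g
Deriving 'ebgebgebgebg':
Step 1: S -> eE => eE
Step 2: E -> bA => ebA
Step 3: A -> gS => ebgS
Step 4: S -> eE => ebgeE
Step 5: E -> bA => ebgebA
Step 6: A -> gS => ebgebgS
Step 7: S -> eE => ebgebgeE
Step 8: E -> bA => ebgebgebA
Step 9: A -> gS => ebgebgebgS
Step 10: S -> eE => ebgebgebgeE
Step 11: E -> bA => ebgebgebgebA
Step 12: A -> g => ebgebgebgebg
Total derivation steps: 12

12


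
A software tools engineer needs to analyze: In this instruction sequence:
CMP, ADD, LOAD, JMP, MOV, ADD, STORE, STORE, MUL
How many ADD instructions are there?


Scanning instruction sequence for ADD:
  Position 1: CMP
  Position 2: ADD <- MATCH
  Position 3: LOAD
  Position 4: JMP
  Position 5: MOV
  Position 6: ADD <- MATCH
  Position 7: STORE
  Position 8: STORE
  Position 9: MUL
Matches at positions: [2, 6]
Total ADD count: 2

2


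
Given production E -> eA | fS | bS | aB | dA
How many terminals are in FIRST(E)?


Production: E -> eA | fS | bS | aB | dA
Examining each alternative for leading terminals:
  E -> eA : first terminal = 'e'
  E -> fS : first terminal = 'f'
  E -> bS : first terminal = 'b'
  E -> aB : first terminal = 'a'
  E -> dA : first terminal = 'd'
FIRST(E) = {a, b, d, e, f}
Count: 5

5


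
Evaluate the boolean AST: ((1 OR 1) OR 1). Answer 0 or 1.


Step 1: Evaluate inner node
  1 OR 1 = 1
Step 2: Evaluate root node
  1 OR 1 = 1

1


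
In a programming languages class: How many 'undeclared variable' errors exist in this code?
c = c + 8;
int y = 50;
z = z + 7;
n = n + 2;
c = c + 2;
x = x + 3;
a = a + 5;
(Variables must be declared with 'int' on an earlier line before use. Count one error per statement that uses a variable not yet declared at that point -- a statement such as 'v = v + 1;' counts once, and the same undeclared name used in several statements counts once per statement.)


Scanning code line by line:
  Line 1: use 'c' -> ERROR (undeclared)
  Line 2: declare 'y' -> declared = ['y']
  Line 3: use 'z' -> ERROR (undeclared)
  Line 4: use 'n' -> ERROR (undeclared)
  Line 5: use 'c' -> ERROR (undeclared)
  Line 6: use 'x' -> ERROR (undeclared)
  Line 7: use 'a' -> ERROR (undeclared)
Total undeclared variable errors: 6

6


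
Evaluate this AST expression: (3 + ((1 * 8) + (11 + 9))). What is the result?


Expression: (3 + ((1 * 8) + (11 + 9)))
Evaluating step by step:
  1 * 8 = 8
  11 + 9 = 20
  8 + 20 = 28
  3 + 28 = 31
Result: 31

31


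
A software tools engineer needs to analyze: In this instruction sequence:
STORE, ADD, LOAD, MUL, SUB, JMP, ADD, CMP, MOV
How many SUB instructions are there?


Scanning instruction sequence for SUB:
  Position 1: STORE
  Position 2: ADD
  Position 3: LOAD
  Position 4: MUL
  Position 5: SUB <- MATCH
  Position 6: JMP
  Position 7: ADD
  Position 8: CMP
  Position 9: MOV
Matches at positions: [5]
Total SUB count: 1

1


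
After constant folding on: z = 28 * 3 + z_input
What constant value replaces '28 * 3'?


Identifying constant sub-expression:
  Original: z = 28 * 3 + z_input
  28 and 3 are both compile-time constants
  Evaluating: 28 * 3 = 84
  After folding: z = 84 + z_input

84


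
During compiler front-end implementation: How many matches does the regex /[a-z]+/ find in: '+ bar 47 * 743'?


Pattern: /[a-z]+/ (identifiers)
Input: '+ bar 47 * 743'
Scanning for matches:
  Match 1: 'bar'
Total matches: 1

1


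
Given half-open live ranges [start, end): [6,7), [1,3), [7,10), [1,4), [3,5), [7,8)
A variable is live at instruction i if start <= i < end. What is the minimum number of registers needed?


Live ranges:
  Var0: [6, 7)
  Var1: [1, 3)
  Var2: [7, 10)
  Var3: [1, 4)
  Var4: [3, 5)
  Var5: [7, 8)
Sweep-line events (position, delta, active):
  pos=1 start -> active=1
  pos=1 start -> active=2
  pos=3 end -> active=1
  pos=3 start -> active=2
  pos=4 end -> active=1
  pos=5 end -> active=0
  pos=6 start -> active=1
  pos=7 end -> active=0
  pos=7 start -> active=1
  pos=7 start -> active=2
  pos=8 end -> active=1
  pos=10 end -> active=0
Maximum simultaneous active: 2
Minimum registers needed: 2

2


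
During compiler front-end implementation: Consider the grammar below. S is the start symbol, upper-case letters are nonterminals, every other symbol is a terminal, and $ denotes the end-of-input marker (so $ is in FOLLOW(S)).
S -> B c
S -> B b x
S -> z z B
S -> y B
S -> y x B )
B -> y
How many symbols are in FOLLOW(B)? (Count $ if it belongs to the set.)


S is the start symbol and does not occur in any rule body, so FOLLOW(S) = {$}.
Examining every occurrence of B in a rule body:
  S -> B c : B is followed by terminal 'c' -> add 'c'
  S -> B b x : B is followed by terminal 'b' -> add 'b'
  S -> z z B : B is at the right end -> add FOLLOW(S) = {$}
  S -> y B : B is at the right end -> add FOLLOW(S) = {$} (already in the set)
  S -> y x B ) : B is followed by terminal ')' -> add ')'
  B -> y : B does not occur in the body -> contributes nothing
FOLLOW(B) = {), b, c, $}
Count: 4

4


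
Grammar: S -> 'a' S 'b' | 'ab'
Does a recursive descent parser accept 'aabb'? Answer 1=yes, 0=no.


Grammar accepts strings of the form a^n b^n (n >= 1)
Word: 'aabb'
Counting: 2 a's and 2 b's
Check: 2 == 2? Yes
Derivation (S -> aSb applied 1 time(s), then S -> ab): S => aSb => aabb
Accepted

1


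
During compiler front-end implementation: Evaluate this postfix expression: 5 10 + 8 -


Processing tokens left to right:
Push 5, Push 10
Pop 5 and 10, compute 5 + 10 = 15, push 15
Push 8
Pop 15 and 8, compute 15 - 8 = 7, push 7
Stack result: 7

7


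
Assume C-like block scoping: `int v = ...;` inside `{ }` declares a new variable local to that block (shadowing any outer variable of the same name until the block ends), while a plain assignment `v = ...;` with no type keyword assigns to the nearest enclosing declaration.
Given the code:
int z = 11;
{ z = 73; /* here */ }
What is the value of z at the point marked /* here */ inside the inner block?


Analyzing scoping rules:
Outer scope: declares z = 11
Inner block: 'z = 73;' has no type keyword, so it is an assignment to the outer z (no shadowing)
Inside the block, after the assignment -> 73
Result: 73

73


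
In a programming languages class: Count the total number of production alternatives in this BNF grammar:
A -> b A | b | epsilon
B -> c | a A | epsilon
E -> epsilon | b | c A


Counting alternatives per rule:
  A: 3 alternative(s)
  B: 3 alternative(s)
  E: 3 alternative(s)
Sum: 3 + 3 + 3 = 9

9


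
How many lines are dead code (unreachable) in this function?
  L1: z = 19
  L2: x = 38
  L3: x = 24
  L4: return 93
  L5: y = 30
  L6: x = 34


Analyzing control flow:
  L1: reachable (before return)
  L2: reachable (before return)
  L3: reachable (before return)
  L4: reachable (return statement)
  L5: DEAD (after return at L4)
  L6: DEAD (after return at L4)
Return at L4, total lines = 6
Dead lines: L5 through L6
Count: 2

2


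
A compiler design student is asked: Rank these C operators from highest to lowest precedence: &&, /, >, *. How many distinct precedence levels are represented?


Looking up precedence for each operator:
  && -> precedence 2
  / -> precedence 6
  > -> precedence 4
  * -> precedence 6
Sorted highest to lowest: /, *, >, &&
Distinct precedence values: [6, 4, 2]
Number of distinct levels: 3

3


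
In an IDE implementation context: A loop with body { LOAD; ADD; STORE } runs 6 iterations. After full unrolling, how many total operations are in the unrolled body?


Loop body operations: LOAD, ADD, STORE (3 ops per iteration)
Unrolling 6 iterations:
  Iteration 1: LOAD, ADD, STORE (3 ops)
  Iteration 2: LOAD, ADD, STORE (3 ops)
  Iteration 3: LOAD, ADD, STORE (3 ops)
  Iteration 4: LOAD, ADD, STORE (3 ops)
  Iteration 5: LOAD, ADD, STORE (3 ops)
  Iteration 6: LOAD, ADD, STORE (3 ops)
Total: 6 iterations * 3 ops/iter = 18 operations

18


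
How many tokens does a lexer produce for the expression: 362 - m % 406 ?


Scanning '362 - m % 406'
Token 1: '362' -> integer_literal
Token 2: '-' -> operator
Token 3: 'm' -> identifier
Token 4: '%' -> operator
Token 5: '406' -> integer_literal
Total tokens: 5

5


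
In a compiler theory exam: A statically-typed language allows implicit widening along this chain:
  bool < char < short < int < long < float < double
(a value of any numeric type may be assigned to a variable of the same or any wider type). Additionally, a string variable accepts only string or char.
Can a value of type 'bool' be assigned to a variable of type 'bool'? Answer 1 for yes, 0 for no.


Target variable type: bool
Source value type: bool
Numeric ranks: bool=0, bool=0
Widening allowed iff rank(source) <= rank(target): 0 <= 0? Yes
Result: 1

1


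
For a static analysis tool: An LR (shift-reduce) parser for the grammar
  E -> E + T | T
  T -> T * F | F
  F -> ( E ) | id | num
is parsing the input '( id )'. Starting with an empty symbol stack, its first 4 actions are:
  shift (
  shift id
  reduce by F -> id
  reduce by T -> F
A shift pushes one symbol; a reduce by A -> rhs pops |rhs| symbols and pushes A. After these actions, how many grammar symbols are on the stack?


Tracking the symbol stack through each action:
  Action 1: shift '(' : push -> stack = [(] (size 1)
  Action 2: shift 'id' : push -> stack = [(, id] (size 2)
  Action 3: reduce by F -> id : pop 1, push F -> stack = [(, F] (size 2)
  Action 4: reduce by T -> F : pop 1, push T -> stack = [(, T] (size 2)
Final stack size: 2

2


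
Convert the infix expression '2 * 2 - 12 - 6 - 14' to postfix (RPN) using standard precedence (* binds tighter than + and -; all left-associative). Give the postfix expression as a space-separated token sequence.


Applying the shunting-yard algorithm:
  Operand 2 -> output
  Push '*' onto operator stack -> op-stack: [*]
  Operand 2 -> output
  See '-' (prec 1); top '*' (prec 2) >= it -> pop '*' to output
  Push '-' onto operator stack -> op-stack: [-]
  Operand 12 -> output
  See '-' (prec 1); top '-' (prec 1) >= it -> pop '-' to output
  Push '-' onto operator stack -> op-stack: [-]
  Operand 6 -> output
  See '-' (prec 1); top '-' (prec 1) >= it -> pop '-' to output
  Push '-' onto operator stack -> op-stack: [-]
  Operand 14 -> output
  End of input: pop '-' to output
Postfix result: 2 2 * 12 - 6 - 14 -

2 2 * 12 - 6 - 14 -


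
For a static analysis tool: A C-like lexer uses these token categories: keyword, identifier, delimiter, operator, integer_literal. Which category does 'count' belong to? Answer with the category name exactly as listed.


Token: 'count'
Checking categories:
  identifier: YES
  integer_literal: no
  operator: no
  keyword: no
  delimiter: no
Category: identifier

identifier


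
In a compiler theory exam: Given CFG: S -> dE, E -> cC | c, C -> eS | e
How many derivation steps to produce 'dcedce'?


Grammar: S -> dE, E -> cC | c, C -> eS | e
Deriving 'dcedce':
Step 1: S -> dE => dE
Step 2: E -> cC => dcC
Step 3: C -> eS => dceS
Step 4: S -> dE => dcedE
Step 5: E -> cC => dcedcC
Step 6: C -> e => dcedce
Total derivation steps: 6

6


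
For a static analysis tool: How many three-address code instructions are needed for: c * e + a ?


Expression: c * e + a
Generating three-address code (respecting * over +/- precedence):
  Instruction 1: t1 = c * e
  Instruction 2: t2 = t1 + a
Total instructions: 2

2


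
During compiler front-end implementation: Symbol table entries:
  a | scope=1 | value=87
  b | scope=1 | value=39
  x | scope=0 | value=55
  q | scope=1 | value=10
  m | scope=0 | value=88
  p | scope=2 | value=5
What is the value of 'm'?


Searching symbol table for 'm':
  a | scope=1 | value=87
  b | scope=1 | value=39
  x | scope=0 | value=55
  q | scope=1 | value=10
  m | scope=0 | value=88 <- MATCH
  p | scope=2 | value=5
Found 'm' at scope 0 with value 88

88


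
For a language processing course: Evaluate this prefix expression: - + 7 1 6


Parsing prefix expression: - + 7 1 6
Step 1: Innermost operation '+ 7 1'
  7 + 1 = 8
Step 2: Outer operation '- [8] 6'
  8 - 6 = 2

2


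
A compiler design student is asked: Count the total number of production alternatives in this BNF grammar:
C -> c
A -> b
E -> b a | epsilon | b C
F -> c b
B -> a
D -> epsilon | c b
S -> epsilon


Counting alternatives per rule:
  C: 1 alternative(s)
  A: 1 alternative(s)
  E: 3 alternative(s)
  F: 1 alternative(s)
  B: 1 alternative(s)
  D: 2 alternative(s)
  S: 1 alternative(s)
Sum: 1 + 1 + 3 + 1 + 1 + 2 + 1 = 10

10


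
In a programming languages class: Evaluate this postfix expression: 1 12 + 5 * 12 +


Processing tokens left to right:
Push 1, Push 12
Pop 1 and 12, compute 1 + 12 = 13, push 13
Push 5
Pop 13 and 5, compute 13 * 5 = 65, push 65
Push 12
Pop 65 and 12, compute 65 + 12 = 77, push 77
Stack result: 77

77


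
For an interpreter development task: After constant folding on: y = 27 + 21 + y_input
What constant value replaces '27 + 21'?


Identifying constant sub-expression:
  Original: y = 27 + 21 + y_input
  27 and 21 are both compile-time constants
  Evaluating: 27 + 21 = 48
  After folding: y = 48 + y_input

48


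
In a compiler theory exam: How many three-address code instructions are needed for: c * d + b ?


Expression: c * d + b
Generating three-address code (respecting * over +/- precedence):
  Instruction 1: t1 = c * d
  Instruction 2: t2 = t1 + b
Total instructions: 2

2


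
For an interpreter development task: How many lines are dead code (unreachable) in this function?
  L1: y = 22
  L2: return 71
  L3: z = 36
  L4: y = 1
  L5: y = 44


Analyzing control flow:
  L1: reachable (before return)
  L2: reachable (return statement)
  L3: DEAD (after return at L2)
  L4: DEAD (after return at L2)
  L5: DEAD (after return at L2)
Return at L2, total lines = 5
Dead lines: L3 through L5
Count: 3

3


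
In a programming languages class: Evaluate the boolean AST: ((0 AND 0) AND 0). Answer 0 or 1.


Step 1: Evaluate inner node
  0 AND 0 = 0
Step 2: Evaluate root node
  0 AND 0 = 0

0


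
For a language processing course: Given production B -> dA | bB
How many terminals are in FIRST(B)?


Production: B -> dA | bB
Examining each alternative for leading terminals:
  B -> dA : first terminal = 'd'
  B -> bB : first terminal = 'b'
FIRST(B) = {b, d}
Count: 2

2


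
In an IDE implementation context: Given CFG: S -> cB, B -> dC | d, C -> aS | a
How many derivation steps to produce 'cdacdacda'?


Grammar: S -> cB, B -> dC | d, C -> aS | a
Deriving 'cdacdacda':
Step 1: S -> cB => cB
Step 2: B -> dC => cdC
Step 3: C -> aS => cdaS
Step 4: S -> cB => cdacB
Step 5: B -> dC => cdacdC
Step 6: C -> aS => cdacdaS
Step 7: S -> cB => cdacdacB
Step 8: B -> dC => cdacdacdC
Step 9: C -> a => cdacdacda
Total derivation steps: 9

9


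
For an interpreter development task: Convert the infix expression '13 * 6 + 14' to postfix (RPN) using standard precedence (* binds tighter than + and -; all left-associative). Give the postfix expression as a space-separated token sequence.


Applying the shunting-yard algorithm:
  Operand 13 -> output
  Push '*' onto operator stack -> op-stack: [*]
  Operand 6 -> output
  See '+' (prec 1); top '*' (prec 2) >= it -> pop '*' to output
  Push '+' onto operator stack -> op-stack: [+]
  Operand 14 -> output
  End of input: pop '+' to output
Postfix result: 13 6 * 14 +

13 6 * 14 +


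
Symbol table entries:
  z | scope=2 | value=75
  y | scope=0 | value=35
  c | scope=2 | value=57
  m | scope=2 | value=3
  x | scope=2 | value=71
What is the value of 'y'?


Searching symbol table for 'y':
  z | scope=2 | value=75
  y | scope=0 | value=35 <- MATCH
  c | scope=2 | value=57
  m | scope=2 | value=3
  x | scope=2 | value=71
Found 'y' at scope 0 with value 35

35


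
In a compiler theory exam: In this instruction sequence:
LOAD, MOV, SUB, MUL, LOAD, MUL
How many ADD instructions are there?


Scanning instruction sequence for ADD:
  Position 1: LOAD
  Position 2: MOV
  Position 3: SUB
  Position 4: MUL
  Position 5: LOAD
  Position 6: MUL
Matches at positions: []
Total ADD count: 0

0


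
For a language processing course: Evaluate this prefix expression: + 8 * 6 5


Parsing prefix expression: + 8 * 6 5
Step 1: Innermost operation '* 6 5'
  6 * 5 = 30
Step 2: Outer operation '+ 8 [30]'
  8 + 30 = 38

38


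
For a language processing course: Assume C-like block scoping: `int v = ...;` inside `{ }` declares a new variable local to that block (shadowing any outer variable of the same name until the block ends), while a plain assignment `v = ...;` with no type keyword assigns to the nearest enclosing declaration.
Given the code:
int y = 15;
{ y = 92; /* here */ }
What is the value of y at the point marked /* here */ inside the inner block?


Analyzing scoping rules:
Outer scope: declares y = 15
Inner block: 'y = 92;' has no type keyword, so it is an assignment to the outer y (no shadowing)
Inside the block, after the assignment -> 92
Result: 92

92


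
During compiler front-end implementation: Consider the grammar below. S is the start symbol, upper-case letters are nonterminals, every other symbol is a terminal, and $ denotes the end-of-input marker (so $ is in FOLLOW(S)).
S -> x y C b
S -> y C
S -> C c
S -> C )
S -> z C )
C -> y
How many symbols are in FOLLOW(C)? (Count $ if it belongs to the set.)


S is the start symbol and does not occur in any rule body, so FOLLOW(S) = {$}.
Examining every occurrence of C in a rule body:
  S -> x y C b : C is followed by terminal 'b' -> add 'b'
  S -> y C : C is at the right end -> add FOLLOW(S) = {$}
  S -> C c : C is followed by terminal 'c' -> add 'c'
  S -> C ) : C is followed by terminal ')' -> add ')'
  S -> z C ) : C is followed by terminal ')' -> add ')' (already in the set)
  C -> y : C does not occur in the body -> contributes nothing
FOLLOW(C) = {), b, c, $}
Count: 4

4


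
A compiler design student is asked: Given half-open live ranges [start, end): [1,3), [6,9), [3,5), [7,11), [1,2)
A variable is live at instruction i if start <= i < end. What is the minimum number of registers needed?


Live ranges:
  Var0: [1, 3)
  Var1: [6, 9)
  Var2: [3, 5)
  Var3: [7, 11)
  Var4: [1, 2)
Sweep-line events (position, delta, active):
  pos=1 start -> active=1
  pos=1 start -> active=2
  pos=2 end -> active=1
  pos=3 end -> active=0
  pos=3 start -> active=1
  pos=5 end -> active=0
  pos=6 start -> active=1
  pos=7 start -> active=2
  pos=9 end -> active=1
  pos=11 end -> active=0
Maximum simultaneous active: 2
Minimum registers needed: 2

2


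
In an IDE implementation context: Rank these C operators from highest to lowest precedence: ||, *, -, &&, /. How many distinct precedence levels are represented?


Looking up precedence for each operator:
  || -> precedence 1
  * -> precedence 6
  - -> precedence 5
  && -> precedence 2
  / -> precedence 6
Sorted highest to lowest: *, /, -, &&, ||
Distinct precedence values: [6, 5, 2, 1]
Number of distinct levels: 4

4


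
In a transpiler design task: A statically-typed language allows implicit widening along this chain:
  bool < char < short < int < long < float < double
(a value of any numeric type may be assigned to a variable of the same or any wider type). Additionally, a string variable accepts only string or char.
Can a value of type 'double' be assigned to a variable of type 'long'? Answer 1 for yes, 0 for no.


Target variable type: long
Source value type: double
Numeric ranks: double=6, long=4
Widening allowed iff rank(source) <= rank(target): 6 <= 4? No
Result: 0

0


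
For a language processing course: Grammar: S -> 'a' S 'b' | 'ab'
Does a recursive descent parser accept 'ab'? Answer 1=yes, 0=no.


Grammar accepts strings of the form a^n b^n (n >= 1)
Word: 'ab'
Counting: 1 a's and 1 b's
Check: 1 == 1? Yes
Derivation (S -> aSb applied 0 time(s), then S -> ab): S => ab
Accepted

1


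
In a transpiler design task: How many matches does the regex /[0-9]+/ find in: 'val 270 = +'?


Pattern: /[0-9]+/ (int literals)
Input: 'val 270 = +'
Scanning for matches:
  Match 1: '270'
Total matches: 1

1


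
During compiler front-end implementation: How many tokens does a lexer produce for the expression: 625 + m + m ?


Scanning '625 + m + m'
Token 1: '625' -> integer_literal
Token 2: '+' -> operator
Token 3: 'm' -> identifier
Token 4: '+' -> operator
Token 5: 'm' -> identifier
Total tokens: 5

5


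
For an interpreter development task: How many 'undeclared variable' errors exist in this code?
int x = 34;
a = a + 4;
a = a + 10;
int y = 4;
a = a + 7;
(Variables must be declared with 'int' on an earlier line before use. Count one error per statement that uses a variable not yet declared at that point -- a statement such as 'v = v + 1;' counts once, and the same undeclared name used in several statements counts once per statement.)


Scanning code line by line:
  Line 1: declare 'x' -> declared = ['x']
  Line 2: use 'a' -> ERROR (undeclared)
  Line 3: use 'a' -> ERROR (undeclared)
  Line 4: declare 'y' -> declared = ['x', 'y']
  Line 5: use 'a' -> ERROR (undeclared)
Total undeclared variable errors: 3

3


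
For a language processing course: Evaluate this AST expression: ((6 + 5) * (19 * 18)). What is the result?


Expression: ((6 + 5) * (19 * 18))
Evaluating step by step:
  6 + 5 = 11
  19 * 18 = 342
  11 * 342 = 3762
Result: 3762

3762


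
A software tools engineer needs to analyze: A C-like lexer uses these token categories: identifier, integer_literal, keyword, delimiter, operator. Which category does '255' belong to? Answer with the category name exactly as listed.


Token: '255'
Checking categories:
  identifier: no
  integer_literal: YES
  operator: no
  keyword: no
  delimiter: no
Category: integer_literal

integer_literal


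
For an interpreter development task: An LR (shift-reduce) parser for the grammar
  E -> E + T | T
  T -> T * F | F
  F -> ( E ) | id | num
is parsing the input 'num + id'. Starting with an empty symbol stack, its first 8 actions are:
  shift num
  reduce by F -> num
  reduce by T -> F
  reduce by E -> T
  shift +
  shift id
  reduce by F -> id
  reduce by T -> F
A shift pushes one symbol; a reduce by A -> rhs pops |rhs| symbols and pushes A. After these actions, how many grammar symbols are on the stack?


Tracking the symbol stack through each action:
  Action 1: shift 'num' : push -> stack = [num] (size 1)
  Action 2: reduce by F -> num : pop 1, push F -> stack = [F] (size 1)
  Action 3: reduce by T -> F : pop 1, push T -> stack = [T] (size 1)
  Action 4: reduce by E -> T : pop 1, push E -> stack = [E] (size 1)
  Action 5: shift '+' : push -> stack = [E, +] (size 2)
  Action 6: shift 'id' : push -> stack = [E, +, id] (size 3)
  Action 7: reduce by F -> id : pop 1, push F -> stack = [E, +, F] (size 3)
  Action 8: reduce by T -> F : pop 1, push T -> stack = [E, +, T] (size 3)
Final stack size: 3

3


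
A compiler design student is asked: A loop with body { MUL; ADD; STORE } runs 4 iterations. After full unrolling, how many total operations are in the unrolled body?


Loop body operations: MUL, ADD, STORE (3 ops per iteration)
Unrolling 4 iterations:
  Iteration 1: MUL, ADD, STORE (3 ops)
  Iteration 2: MUL, ADD, STORE (3 ops)
  Iteration 3: MUL, ADD, STORE (3 ops)
  Iteration 4: MUL, ADD, STORE (3 ops)
Total: 4 iterations * 3 ops/iter = 12 operations

12


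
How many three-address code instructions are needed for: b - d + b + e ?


Expression: b - d + b + e
Generating three-address code (respecting * over +/- precedence):
  Instruction 1: t1 = b - d
  Instruction 2: t2 = t1 + b
  Instruction 3: t3 = t2 + e
Total instructions: 3

3


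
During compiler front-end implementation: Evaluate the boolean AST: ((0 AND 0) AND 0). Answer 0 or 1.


Step 1: Evaluate inner node
  0 AND 0 = 0
Step 2: Evaluate root node
  0 AND 0 = 0

0


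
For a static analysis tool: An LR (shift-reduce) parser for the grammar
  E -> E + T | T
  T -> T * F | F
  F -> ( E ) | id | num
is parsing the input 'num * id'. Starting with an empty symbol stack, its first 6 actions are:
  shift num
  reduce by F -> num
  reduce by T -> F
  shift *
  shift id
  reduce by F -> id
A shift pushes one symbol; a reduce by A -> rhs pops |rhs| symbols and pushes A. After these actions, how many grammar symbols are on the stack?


Tracking the symbol stack through each action:
  Action 1: shift 'num' : push -> stack = [num] (size 1)
  Action 2: reduce by F -> num : pop 1, push F -> stack = [F] (size 1)
  Action 3: reduce by T -> F : pop 1, push T -> stack = [T] (size 1)
  Action 4: shift '*' : push -> stack = [T, *] (size 2)
  Action 5: shift 'id' : push -> stack = [T, *, id] (size 3)
  Action 6: reduce by F -> id : pop 1, push F -> stack = [T, *, F] (size 3)
Final stack size: 3

3


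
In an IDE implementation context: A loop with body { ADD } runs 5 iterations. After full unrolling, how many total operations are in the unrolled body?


Loop body operations: ADD (1 op per iteration)
Unrolling 5 iterations:
  Iteration 1: ADD (1 ops)
  Iteration 2: ADD (1 ops)
  Iteration 3: ADD (1 ops)
  Iteration 4: ADD (1 ops)
  Iteration 5: ADD (1 ops)
Total: 5 iterations * 1 ops/iter = 5 operations

5


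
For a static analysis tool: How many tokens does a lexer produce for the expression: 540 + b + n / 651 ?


Scanning '540 + b + n / 651'
Token 1: '540' -> integer_literal
Token 2: '+' -> operator
Token 3: 'b' -> identifier
Token 4: '+' -> operator
Token 5: 'n' -> identifier
Token 6: '/' -> operator
Token 7: '651' -> integer_literal
Total tokens: 7

7


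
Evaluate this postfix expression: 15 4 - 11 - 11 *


Processing tokens left to right:
Push 15, Push 4
Pop 15 and 4, compute 15 - 4 = 11, push 11
Push 11
Pop 11 and 11, compute 11 - 11 = 0, push 0
Push 11
Pop 0 and 11, compute 0 * 11 = 0, push 0
Stack result: 0

0


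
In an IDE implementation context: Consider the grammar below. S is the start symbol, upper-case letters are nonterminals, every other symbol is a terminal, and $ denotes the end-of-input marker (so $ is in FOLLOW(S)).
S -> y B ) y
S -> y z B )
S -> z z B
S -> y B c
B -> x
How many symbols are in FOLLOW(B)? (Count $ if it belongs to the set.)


S is the start symbol and does not occur in any rule body, so FOLLOW(S) = {$}.
Examining every occurrence of B in a rule body:
  S -> y B ) y : B is followed by terminal ')' -> add ')'
  S -> y z B ) : B is followed by terminal ')' -> add ')' (already in the set)
  S -> z z B : B is at the right end -> add FOLLOW(S) = {$}
  S -> y B c : B is followed by terminal 'c' -> add 'c'
  B -> x : B does not occur in the body -> contributes nothing
FOLLOW(B) = {), c, $}
Count: 3

3


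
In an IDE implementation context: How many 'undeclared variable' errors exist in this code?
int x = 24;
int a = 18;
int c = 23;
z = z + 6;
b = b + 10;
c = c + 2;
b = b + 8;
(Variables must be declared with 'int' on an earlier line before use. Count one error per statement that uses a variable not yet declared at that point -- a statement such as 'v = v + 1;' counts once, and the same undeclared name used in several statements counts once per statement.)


Scanning code line by line:
  Line 1: declare 'x' -> declared = ['x']
  Line 2: declare 'a' -> declared = ['a', 'x']
  Line 3: declare 'c' -> declared = ['a', 'c', 'x']
  Line 4: use 'z' -> ERROR (undeclared)
  Line 5: use 'b' -> ERROR (undeclared)
  Line 6: use 'c' -> OK (declared)
  Line 7: use 'b' -> ERROR (undeclared)
Total undeclared variable errors: 3

3


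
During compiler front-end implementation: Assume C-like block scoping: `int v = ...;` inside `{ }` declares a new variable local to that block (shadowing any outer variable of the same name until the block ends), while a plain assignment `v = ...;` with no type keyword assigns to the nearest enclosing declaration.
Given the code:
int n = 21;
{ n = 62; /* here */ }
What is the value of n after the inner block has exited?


Analyzing scoping rules:
Outer scope: declares n = 21
Inner block: 'n = 62;' has no type keyword, so it is an assignment to the outer n (no shadowing)
The assignment changed the outer variable itself, so the new value persists after the block -> 62
Result: 62

62


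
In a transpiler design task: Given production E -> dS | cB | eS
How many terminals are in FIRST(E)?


Production: E -> dS | cB | eS
Examining each alternative for leading terminals:
  E -> dS : first terminal = 'd'
  E -> cB : first terminal = 'c'
  E -> eS : first terminal = 'e'
FIRST(E) = {c, d, e}
Count: 3

3


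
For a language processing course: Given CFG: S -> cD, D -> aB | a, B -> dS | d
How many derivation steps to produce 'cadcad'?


Grammar: S -> cD, D -> aB | a, B -> dS | d
Deriving 'cadcad':
Step 1: S -> cD => cD
Step 2: D -> aB => caB
Step 3: B -> dS => cadS
Step 4: S -> cD => cadcD
Step 5: D -> aB => cadcaB
Step 6: B -> d => cadcad
Total derivation steps: 6

6


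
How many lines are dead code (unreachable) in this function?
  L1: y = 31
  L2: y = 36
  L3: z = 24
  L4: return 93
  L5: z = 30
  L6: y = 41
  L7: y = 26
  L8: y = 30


Analyzing control flow:
  L1: reachable (before return)
  L2: reachable (before return)
  L3: reachable (before return)
  L4: reachable (return statement)
  L5: DEAD (after return at L4)
  L6: DEAD (after return at L4)
  L7: DEAD (after return at L4)
  L8: DEAD (after return at L4)
Return at L4, total lines = 8
Dead lines: L5 through L8
Count: 4

4


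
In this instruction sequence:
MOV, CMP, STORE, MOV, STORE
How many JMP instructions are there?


Scanning instruction sequence for JMP:
  Position 1: MOV
  Position 2: CMP
  Position 3: STORE
  Position 4: MOV
  Position 5: STORE
Matches at positions: []
Total JMP count: 0

0


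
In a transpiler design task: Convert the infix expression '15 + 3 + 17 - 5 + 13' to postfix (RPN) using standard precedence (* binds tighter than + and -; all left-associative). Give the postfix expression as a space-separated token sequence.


Applying the shunting-yard algorithm:
  Operand 15 -> output
  Push '+' onto operator stack -> op-stack: [+]
  Operand 3 -> output
  See '+' (prec 1); top '+' (prec 1) >= it -> pop '+' to output
  Push '+' onto operator stack -> op-stack: [+]
  Operand 17 -> output
  See '-' (prec 1); top '+' (prec 1) >= it -> pop '+' to output
  Push '-' onto operator stack -> op-stack: [-]
  Operand 5 -> output
  See '+' (prec 1); top '-' (prec 1) >= it -> pop '-' to output
  Push '+' onto operator stack -> op-stack: [+]
  Operand 13 -> output
  End of input: pop '+' to output
Postfix result: 15 3 + 17 + 5 - 13 +

15 3 + 17 + 5 - 13 +


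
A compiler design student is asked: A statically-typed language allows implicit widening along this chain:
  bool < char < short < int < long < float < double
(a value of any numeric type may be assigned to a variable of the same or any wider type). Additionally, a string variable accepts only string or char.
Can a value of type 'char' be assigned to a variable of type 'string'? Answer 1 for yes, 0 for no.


Target variable type: string
Source value type: char
Rule: string accepts only {string, char}
  source 'char' in {string, char}? Yes
Result: 1

1


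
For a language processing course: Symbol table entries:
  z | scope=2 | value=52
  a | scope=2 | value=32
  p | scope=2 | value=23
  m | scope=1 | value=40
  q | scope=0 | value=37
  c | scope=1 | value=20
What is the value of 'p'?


Searching symbol table for 'p':
  z | scope=2 | value=52
  a | scope=2 | value=32
  p | scope=2 | value=23 <- MATCH
  m | scope=1 | value=40
  q | scope=0 | value=37
  c | scope=1 | value=20
Found 'p' at scope 2 with value 23

23


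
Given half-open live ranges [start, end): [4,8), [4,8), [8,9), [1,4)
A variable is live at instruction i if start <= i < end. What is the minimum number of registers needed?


Live ranges:
  Var0: [4, 8)
  Var1: [4, 8)
  Var2: [8, 9)
  Var3: [1, 4)
Sweep-line events (position, delta, active):
  pos=1 start -> active=1
  pos=4 end -> active=0
  pos=4 start -> active=1
  pos=4 start -> active=2
  pos=8 end -> active=1
  pos=8 end -> active=0
  pos=8 start -> active=1
  pos=9 end -> active=0
Maximum simultaneous active: 2
Minimum registers needed: 2

2


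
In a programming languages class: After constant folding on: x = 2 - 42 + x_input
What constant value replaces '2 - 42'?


Identifying constant sub-expression:
  Original: x = 2 - 42 + x_input
  2 and 42 are both compile-time constants
  Evaluating: 2 - 42 = -40
  After folding: x = -40 + x_input

-40


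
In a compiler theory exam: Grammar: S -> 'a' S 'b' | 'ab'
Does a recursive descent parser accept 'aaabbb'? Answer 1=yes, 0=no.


Grammar accepts strings of the form a^n b^n (n >= 1)
Word: 'aaabbb'
Counting: 3 a's and 3 b's
Check: 3 == 3? Yes
Derivation (S -> aSb applied 2 time(s), then S -> ab): S => aSb => aaSbb => aaabbb
Accepted

1


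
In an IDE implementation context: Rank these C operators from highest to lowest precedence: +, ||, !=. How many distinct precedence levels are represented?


Looking up precedence for each operator:
  + -> precedence 5
  || -> precedence 1
  != -> precedence 3
Sorted highest to lowest: +, !=, ||
Distinct precedence values: [5, 3, 1]
Number of distinct levels: 3

3


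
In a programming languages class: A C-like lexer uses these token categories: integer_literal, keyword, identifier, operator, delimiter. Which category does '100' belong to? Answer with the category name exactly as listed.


Token: '100'
Checking categories:
  identifier: no
  integer_literal: YES
  operator: no
  keyword: no
  delimiter: no
Category: integer_literal

integer_literal


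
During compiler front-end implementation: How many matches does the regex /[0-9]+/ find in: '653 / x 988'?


Pattern: /[0-9]+/ (int literals)
Input: '653 / x 988'
Scanning for matches:
  Match 1: '653'
  Match 2: '988'
Total matches: 2

2


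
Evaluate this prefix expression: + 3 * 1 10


Parsing prefix expression: + 3 * 1 10
Step 1: Innermost operation '* 1 10'
  1 * 10 = 10
Step 2: Outer operation '+ 3 [10]'
  3 + 10 = 13

13


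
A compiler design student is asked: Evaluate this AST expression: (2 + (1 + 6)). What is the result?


Expression: (2 + (1 + 6))
Evaluating step by step:
  1 + 6 = 7
  2 + 7 = 9
Result: 9

9


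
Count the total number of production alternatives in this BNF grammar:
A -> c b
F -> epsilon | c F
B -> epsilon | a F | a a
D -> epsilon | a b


Counting alternatives per rule:
  A: 1 alternative(s)
  F: 2 alternative(s)
  B: 3 alternative(s)
  D: 2 alternative(s)
Sum: 1 + 2 + 3 + 2 = 8

8


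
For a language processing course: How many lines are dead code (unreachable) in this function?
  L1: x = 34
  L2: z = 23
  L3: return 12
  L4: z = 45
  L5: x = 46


Analyzing control flow:
  L1: reachable (before return)
  L2: reachable (before return)
  L3: reachable (return statement)
  L4: DEAD (after return at L3)
  L5: DEAD (after return at L3)
Return at L3, total lines = 5
Dead lines: L4 through L5
Count: 2

2


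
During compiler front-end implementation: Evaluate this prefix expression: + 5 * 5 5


Parsing prefix expression: + 5 * 5 5
Step 1: Innermost operation '* 5 5'
  5 * 5 = 25
Step 2: Outer operation '+ 5 [25]'
  5 + 25 = 30

30


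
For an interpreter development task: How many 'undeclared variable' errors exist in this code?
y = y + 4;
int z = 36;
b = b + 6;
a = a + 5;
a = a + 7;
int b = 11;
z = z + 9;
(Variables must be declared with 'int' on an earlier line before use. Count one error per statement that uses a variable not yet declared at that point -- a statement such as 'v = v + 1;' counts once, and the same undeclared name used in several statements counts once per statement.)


Scanning code line by line:
  Line 1: use 'y' -> ERROR (undeclared)
  Line 2: declare 'z' -> declared = ['z']
  Line 3: use 'b' -> ERROR (undeclared)
  Line 4: use 'a' -> ERROR (undeclared)
  Line 5: use 'a' -> ERROR (undeclared)
  Line 6: declare 'b' -> declared = ['b', 'z']
  Line 7: use 'z' -> OK (declared)
Total undeclared variable errors: 4

4


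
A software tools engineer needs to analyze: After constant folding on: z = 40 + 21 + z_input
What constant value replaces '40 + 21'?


Identifying constant sub-expression:
  Original: z = 40 + 21 + z_input
  40 and 21 are both compile-time constants
  Evaluating: 40 + 21 = 61
  After folding: z = 61 + z_input

61


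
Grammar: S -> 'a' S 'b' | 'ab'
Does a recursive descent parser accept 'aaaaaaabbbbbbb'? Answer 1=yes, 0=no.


Grammar accepts strings of the form a^n b^n (n >= 1)
Word: 'aaaaaaabbbbbbb'
Counting: 7 a's and 7 b's
Check: 7 == 7? Yes
Derivation (S -> aSb applied 6 time(s), then S -> ab): S => aSb => aaSbb => aaaSbbb => aaaaSbbbb => aaaaaSbbbbb => aaaaaaSbbbbbb => aaaaaaabbbbbbb
Accepted

1


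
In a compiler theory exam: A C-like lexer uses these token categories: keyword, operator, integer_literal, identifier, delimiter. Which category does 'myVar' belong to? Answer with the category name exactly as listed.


Token: 'myVar'
Checking categories:
  identifier: YES
  integer_literal: no
  operator: no
  keyword: no
  delimiter: no
Category: identifier

identifier


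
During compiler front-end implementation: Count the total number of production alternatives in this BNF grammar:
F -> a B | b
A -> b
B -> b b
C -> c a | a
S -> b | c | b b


Counting alternatives per rule:
  F: 2 alternative(s)
  A: 1 alternative(s)
  B: 1 alternative(s)
  C: 2 alternative(s)
  S: 3 alternative(s)
Sum: 2 + 1 + 1 + 2 + 3 = 9

9


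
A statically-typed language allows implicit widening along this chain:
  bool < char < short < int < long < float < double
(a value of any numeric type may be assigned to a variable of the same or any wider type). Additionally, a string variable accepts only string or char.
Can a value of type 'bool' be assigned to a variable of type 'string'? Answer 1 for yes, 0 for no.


Target variable type: string
Source value type: bool
Rule: string accepts only {string, char}
  source 'bool' in {string, char}? No
Result: 0

0


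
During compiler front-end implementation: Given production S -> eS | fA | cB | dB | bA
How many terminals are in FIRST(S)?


Production: S -> eS | fA | cB | dB | bA
Examining each alternative for leading terminals:
  S -> eS : first terminal = 'e'
  S -> fA : first terminal = 'f'
  S -> cB : first terminal = 'c'
  S -> dB : first terminal = 'd'
  S -> bA : first terminal = 'b'
FIRST(S) = {b, c, d, e, f}
Count: 5

5


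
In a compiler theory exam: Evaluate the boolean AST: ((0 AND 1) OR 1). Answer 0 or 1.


Step 1: Evaluate inner node
  0 AND 1 = 0
Step 2: Evaluate root node
  0 OR 1 = 1

1
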